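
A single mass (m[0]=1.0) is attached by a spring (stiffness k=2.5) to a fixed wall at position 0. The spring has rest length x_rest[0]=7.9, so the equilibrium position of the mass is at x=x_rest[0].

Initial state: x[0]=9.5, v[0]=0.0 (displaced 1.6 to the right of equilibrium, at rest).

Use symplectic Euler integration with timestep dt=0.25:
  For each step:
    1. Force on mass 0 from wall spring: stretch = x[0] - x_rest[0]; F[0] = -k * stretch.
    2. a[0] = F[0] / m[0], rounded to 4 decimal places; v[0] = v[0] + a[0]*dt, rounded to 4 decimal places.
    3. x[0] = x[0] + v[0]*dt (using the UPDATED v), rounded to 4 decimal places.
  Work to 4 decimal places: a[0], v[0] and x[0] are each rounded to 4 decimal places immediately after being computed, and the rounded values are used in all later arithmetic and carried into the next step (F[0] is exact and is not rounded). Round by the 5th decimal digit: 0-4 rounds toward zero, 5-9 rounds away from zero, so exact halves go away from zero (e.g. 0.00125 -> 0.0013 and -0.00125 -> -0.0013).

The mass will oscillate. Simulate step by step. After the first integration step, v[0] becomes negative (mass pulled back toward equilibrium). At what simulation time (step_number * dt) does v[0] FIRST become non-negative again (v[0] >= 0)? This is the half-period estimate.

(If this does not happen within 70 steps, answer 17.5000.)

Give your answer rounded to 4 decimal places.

Step 0: x=[9.5000] v=[0.0000]
Step 1: x=[9.2500] v=[-1.0000]
Step 2: x=[8.7891] v=[-1.8438]
Step 3: x=[8.1892] v=[-2.3995]
Step 4: x=[7.5441] v=[-2.5803]
Step 5: x=[6.9546] v=[-2.3579]
Step 6: x=[6.5129] v=[-1.7670]
Step 7: x=[6.2879] v=[-0.9001]
Step 8: x=[6.3148] v=[0.1075]
First v>=0 after going negative at step 8, time=2.0000

Answer: 2.0000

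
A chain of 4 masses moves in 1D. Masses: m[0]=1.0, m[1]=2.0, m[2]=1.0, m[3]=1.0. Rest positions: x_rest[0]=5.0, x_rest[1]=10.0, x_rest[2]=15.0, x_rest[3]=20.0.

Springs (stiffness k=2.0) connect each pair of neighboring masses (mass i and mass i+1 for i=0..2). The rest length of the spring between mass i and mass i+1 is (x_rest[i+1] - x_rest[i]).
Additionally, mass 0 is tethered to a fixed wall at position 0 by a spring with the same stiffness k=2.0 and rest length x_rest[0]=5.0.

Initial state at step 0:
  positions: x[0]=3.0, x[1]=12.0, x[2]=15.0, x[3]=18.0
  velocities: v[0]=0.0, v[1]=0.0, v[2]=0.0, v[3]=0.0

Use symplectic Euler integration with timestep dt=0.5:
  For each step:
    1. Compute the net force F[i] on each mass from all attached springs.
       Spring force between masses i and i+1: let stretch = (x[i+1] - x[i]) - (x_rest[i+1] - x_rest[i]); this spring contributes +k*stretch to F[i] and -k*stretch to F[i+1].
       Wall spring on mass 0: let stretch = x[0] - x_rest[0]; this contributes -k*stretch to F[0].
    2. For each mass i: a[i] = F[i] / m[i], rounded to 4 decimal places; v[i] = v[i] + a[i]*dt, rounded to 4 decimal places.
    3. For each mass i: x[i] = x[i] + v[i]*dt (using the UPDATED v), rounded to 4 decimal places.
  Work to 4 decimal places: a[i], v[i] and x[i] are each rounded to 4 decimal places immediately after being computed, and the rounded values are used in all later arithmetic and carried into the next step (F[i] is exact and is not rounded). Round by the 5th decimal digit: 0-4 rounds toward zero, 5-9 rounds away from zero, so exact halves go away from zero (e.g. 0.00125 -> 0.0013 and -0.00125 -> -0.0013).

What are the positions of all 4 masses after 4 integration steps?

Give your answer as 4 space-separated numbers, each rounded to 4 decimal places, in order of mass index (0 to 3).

Answer: 2.8750 9.4375 14.9375 21.6875

Derivation:
Step 0: x=[3.0000 12.0000 15.0000 18.0000] v=[0.0000 0.0000 0.0000 0.0000]
Step 1: x=[6.0000 10.5000 15.0000 19.0000] v=[6.0000 -3.0000 0.0000 2.0000]
Step 2: x=[8.2500 9.0000 14.7500 20.5000] v=[4.5000 -3.0000 -0.5000 3.0000]
Step 3: x=[6.7500 8.7500 14.5000 21.6250] v=[-3.0000 -0.5000 -0.5000 2.2500]
Step 4: x=[2.8750 9.4375 14.9375 21.6875] v=[-7.7500 1.3750 0.8750 0.1250]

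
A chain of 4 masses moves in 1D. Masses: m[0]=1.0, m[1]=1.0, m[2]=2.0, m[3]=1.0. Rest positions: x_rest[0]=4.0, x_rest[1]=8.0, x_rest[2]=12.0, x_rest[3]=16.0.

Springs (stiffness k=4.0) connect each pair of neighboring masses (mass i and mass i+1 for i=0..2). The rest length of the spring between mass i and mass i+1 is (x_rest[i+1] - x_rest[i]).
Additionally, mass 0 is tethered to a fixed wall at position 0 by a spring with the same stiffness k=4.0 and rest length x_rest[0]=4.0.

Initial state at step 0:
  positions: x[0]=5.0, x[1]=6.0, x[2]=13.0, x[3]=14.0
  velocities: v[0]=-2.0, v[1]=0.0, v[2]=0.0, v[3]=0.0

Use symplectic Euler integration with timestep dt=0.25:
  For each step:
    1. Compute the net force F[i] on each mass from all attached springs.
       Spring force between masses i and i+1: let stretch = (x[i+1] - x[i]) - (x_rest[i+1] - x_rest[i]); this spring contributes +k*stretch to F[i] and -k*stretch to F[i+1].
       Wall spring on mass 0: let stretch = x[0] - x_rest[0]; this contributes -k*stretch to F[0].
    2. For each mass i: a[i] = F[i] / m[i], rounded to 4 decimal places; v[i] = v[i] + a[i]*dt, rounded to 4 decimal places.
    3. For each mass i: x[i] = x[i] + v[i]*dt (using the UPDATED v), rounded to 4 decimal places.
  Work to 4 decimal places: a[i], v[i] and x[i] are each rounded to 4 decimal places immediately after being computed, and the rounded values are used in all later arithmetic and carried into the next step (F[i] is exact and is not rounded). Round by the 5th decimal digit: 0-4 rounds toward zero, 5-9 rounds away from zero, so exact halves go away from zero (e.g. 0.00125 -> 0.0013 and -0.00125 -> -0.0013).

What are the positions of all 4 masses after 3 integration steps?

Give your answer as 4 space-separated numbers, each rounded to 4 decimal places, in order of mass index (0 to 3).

Answer: 1.9844 9.6172 10.5157 16.8360

Derivation:
Step 0: x=[5.0000 6.0000 13.0000 14.0000] v=[-2.0000 0.0000 0.0000 0.0000]
Step 1: x=[3.5000 7.5000 12.2500 14.7500] v=[-6.0000 6.0000 -3.0000 3.0000]
Step 2: x=[2.1250 9.1875 11.2188 15.8750] v=[-5.5000 6.7500 -4.1250 4.5000]
Step 3: x=[1.9844 9.6172 10.5157 16.8360] v=[-0.5625 1.7188 -2.8126 3.8438]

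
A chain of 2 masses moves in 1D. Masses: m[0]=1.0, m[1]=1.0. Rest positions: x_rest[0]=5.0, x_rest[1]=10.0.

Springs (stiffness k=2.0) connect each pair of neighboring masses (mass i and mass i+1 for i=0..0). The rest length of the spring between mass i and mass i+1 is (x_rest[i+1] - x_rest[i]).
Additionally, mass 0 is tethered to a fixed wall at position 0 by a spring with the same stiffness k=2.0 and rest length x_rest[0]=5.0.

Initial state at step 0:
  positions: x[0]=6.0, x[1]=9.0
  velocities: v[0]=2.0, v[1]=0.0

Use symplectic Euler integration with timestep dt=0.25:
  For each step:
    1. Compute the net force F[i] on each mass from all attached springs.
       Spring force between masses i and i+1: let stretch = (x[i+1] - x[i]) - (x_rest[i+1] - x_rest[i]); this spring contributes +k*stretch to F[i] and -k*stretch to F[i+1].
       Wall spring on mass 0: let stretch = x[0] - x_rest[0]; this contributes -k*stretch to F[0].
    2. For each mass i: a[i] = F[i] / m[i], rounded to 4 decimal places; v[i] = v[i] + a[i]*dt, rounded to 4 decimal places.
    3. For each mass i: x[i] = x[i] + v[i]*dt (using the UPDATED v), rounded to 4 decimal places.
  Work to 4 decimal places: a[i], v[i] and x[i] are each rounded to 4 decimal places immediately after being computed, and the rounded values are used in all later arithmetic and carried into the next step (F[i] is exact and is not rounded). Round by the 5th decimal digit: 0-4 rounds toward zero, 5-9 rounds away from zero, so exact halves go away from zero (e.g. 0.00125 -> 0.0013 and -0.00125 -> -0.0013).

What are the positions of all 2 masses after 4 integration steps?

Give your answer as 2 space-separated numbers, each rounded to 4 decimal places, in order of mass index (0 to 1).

Step 0: x=[6.0000 9.0000] v=[2.0000 0.0000]
Step 1: x=[6.1250 9.2500] v=[0.5000 1.0000]
Step 2: x=[5.8750 9.7344] v=[-1.0000 1.9375]
Step 3: x=[5.3731 10.3614] v=[-2.0078 2.5078]
Step 4: x=[4.8231 10.9898] v=[-2.2002 2.5137]

Answer: 4.8231 10.9898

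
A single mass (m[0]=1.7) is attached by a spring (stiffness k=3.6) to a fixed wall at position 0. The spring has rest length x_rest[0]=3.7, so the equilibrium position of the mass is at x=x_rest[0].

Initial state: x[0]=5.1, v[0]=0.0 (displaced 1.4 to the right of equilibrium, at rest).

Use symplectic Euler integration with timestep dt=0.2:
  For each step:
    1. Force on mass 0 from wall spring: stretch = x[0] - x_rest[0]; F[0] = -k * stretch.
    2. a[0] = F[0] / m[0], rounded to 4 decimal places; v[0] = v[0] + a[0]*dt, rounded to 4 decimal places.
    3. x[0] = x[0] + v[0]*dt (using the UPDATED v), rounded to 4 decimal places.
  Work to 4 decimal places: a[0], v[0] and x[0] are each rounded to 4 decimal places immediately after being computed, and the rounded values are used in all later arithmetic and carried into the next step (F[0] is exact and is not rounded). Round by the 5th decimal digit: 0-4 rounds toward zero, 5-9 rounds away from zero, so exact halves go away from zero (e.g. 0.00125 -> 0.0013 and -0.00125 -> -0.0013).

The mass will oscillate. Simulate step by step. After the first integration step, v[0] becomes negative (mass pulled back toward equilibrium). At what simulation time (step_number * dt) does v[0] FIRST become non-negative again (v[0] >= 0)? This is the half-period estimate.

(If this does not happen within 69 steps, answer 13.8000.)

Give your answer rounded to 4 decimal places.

Answer: 2.2000

Derivation:
Step 0: x=[5.1000] v=[0.0000]
Step 1: x=[4.9814] v=[-0.5929]
Step 2: x=[4.7543] v=[-1.1356]
Step 3: x=[4.4379] v=[-1.5821]
Step 4: x=[4.0590] v=[-1.8946]
Step 5: x=[3.6497] v=[-2.0466]
Step 6: x=[3.2446] v=[-2.0253]
Step 7: x=[2.8781] v=[-1.8324]
Step 8: x=[2.5812] v=[-1.4843]
Step 9: x=[2.3791] v=[-1.0105]
Step 10: x=[2.2889] v=[-0.4511]
Step 11: x=[2.3182] v=[0.1465]
First v>=0 after going negative at step 11, time=2.2000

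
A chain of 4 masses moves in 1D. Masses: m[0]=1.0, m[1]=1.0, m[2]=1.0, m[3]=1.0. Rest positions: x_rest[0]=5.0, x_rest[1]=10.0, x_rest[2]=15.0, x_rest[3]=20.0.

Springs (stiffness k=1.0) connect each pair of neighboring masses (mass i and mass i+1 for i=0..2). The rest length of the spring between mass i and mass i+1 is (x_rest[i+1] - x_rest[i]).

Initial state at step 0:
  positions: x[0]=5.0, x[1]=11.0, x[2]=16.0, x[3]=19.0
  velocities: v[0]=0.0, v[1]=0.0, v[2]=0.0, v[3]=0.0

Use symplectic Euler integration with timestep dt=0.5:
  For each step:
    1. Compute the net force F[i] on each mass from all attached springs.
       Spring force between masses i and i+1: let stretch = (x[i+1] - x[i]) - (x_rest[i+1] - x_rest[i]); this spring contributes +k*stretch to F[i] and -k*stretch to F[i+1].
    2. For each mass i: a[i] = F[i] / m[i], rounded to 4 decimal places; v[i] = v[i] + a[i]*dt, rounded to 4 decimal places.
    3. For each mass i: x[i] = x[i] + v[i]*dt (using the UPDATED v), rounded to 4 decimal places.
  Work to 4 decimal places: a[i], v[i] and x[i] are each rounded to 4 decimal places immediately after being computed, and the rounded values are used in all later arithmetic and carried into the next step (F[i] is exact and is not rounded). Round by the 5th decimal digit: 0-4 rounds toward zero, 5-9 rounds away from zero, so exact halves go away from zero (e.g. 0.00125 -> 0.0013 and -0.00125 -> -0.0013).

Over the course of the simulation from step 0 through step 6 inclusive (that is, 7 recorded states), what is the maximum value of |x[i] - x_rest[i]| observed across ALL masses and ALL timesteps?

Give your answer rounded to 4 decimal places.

Step 0: x=[5.0000 11.0000 16.0000 19.0000] v=[0.0000 0.0000 0.0000 0.0000]
Step 1: x=[5.2500 10.7500 15.5000 19.5000] v=[0.5000 -0.5000 -1.0000 1.0000]
Step 2: x=[5.6250 10.3125 14.8125 20.2500] v=[0.7500 -0.8750 -1.3750 1.5000]
Step 3: x=[5.9219 9.8281 14.3594 20.8907] v=[0.5938 -0.9688 -0.9063 1.2813]
Step 4: x=[5.9454 9.5000 14.4063 21.1486] v=[0.0469 -0.6563 0.0937 0.5157]
Step 5: x=[5.6075 9.5098 14.9122 20.9709] v=[-0.6758 0.0196 1.0117 -0.3555]
Step 6: x=[4.9952 9.8947 15.5822 20.5285] v=[-1.2247 0.7697 1.3399 -0.8849]
Max displacement = 1.1486

Answer: 1.1486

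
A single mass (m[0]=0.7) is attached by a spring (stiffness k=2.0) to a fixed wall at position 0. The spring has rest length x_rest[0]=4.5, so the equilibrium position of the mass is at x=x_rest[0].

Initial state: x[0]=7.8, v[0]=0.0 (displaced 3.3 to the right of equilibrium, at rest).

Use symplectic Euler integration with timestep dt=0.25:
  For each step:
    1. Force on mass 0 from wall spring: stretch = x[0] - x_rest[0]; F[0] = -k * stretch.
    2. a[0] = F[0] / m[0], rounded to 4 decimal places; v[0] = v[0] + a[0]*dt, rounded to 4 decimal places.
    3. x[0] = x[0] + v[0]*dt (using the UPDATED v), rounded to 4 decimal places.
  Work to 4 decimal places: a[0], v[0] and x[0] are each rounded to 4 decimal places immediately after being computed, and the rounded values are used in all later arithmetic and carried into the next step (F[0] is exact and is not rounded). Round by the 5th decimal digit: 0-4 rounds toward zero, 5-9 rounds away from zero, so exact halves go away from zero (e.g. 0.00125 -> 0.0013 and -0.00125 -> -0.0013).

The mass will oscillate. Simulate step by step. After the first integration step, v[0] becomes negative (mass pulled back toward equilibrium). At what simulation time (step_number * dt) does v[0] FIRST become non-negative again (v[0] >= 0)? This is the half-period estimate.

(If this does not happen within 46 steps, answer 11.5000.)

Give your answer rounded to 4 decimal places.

Step 0: x=[7.8000] v=[0.0000]
Step 1: x=[7.2107] v=[-2.3572]
Step 2: x=[6.1374] v=[-4.2934]
Step 3: x=[4.7717] v=[-5.4630]
Step 4: x=[3.3574] v=[-5.6571]
Step 5: x=[2.1472] v=[-4.8410]
Step 6: x=[1.3571] v=[-3.1604]
Step 7: x=[1.1282] v=[-0.9155]
Step 8: x=[1.5014] v=[1.4929]
First v>=0 after going negative at step 8, time=2.0000

Answer: 2.0000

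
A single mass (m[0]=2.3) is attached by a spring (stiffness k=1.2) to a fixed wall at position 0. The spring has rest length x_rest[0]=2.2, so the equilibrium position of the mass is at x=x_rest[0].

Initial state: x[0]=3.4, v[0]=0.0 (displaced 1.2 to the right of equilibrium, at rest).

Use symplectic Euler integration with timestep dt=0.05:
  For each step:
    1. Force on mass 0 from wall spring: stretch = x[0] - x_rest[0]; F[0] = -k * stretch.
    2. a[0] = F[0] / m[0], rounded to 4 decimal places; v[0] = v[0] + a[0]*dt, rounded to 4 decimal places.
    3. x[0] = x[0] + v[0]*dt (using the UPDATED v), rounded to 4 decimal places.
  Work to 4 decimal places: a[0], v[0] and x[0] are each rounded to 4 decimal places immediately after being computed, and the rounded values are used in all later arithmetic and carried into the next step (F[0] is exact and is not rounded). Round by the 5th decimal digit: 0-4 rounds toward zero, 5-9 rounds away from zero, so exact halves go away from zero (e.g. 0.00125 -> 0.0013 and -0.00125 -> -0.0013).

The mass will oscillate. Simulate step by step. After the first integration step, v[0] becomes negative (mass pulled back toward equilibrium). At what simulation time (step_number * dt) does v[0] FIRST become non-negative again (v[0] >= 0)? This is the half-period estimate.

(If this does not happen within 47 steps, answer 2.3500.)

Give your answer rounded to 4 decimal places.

Step 0: x=[3.4000] v=[0.0000]
Step 1: x=[3.3984] v=[-0.0313]
Step 2: x=[3.3953] v=[-0.0626]
Step 3: x=[3.3906] v=[-0.0938]
Step 4: x=[3.3844] v=[-0.1249]
Step 5: x=[3.3766] v=[-0.1558]
Step 6: x=[3.3673] v=[-0.1865]
Step 7: x=[3.3565] v=[-0.2170]
Step 8: x=[3.3441] v=[-0.2472]
Step 9: x=[3.3303] v=[-0.2770]
Step 10: x=[3.3150] v=[-0.3065]
Step 11: x=[3.2982] v=[-0.3356]
Step 12: x=[3.2800] v=[-0.3643]
Step 13: x=[3.2604] v=[-0.3925]
Step 14: x=[3.2394] v=[-0.4202]
Step 15: x=[3.2170] v=[-0.4473]
Step 16: x=[3.1933] v=[-0.4738]
Step 17: x=[3.1683] v=[-0.4997]
Step 18: x=[3.1421] v=[-0.5250]
Step 19: x=[3.1146] v=[-0.5496]
Step 20: x=[3.0859] v=[-0.5735]
Step 21: x=[3.0561] v=[-0.5966]
Step 22: x=[3.0252] v=[-0.6189]
Step 23: x=[2.9932] v=[-0.6404]
Step 24: x=[2.9601] v=[-0.6611]
Step 25: x=[2.9261] v=[-0.6809]
Step 26: x=[2.8911] v=[-0.6998]
Step 27: x=[2.8552] v=[-0.7178]
Step 28: x=[2.8185] v=[-0.7349]
Step 29: x=[2.7810] v=[-0.7510]
Step 30: x=[2.7427] v=[-0.7662]
Step 31: x=[2.7037] v=[-0.7804]
Step 32: x=[2.6640] v=[-0.7935]
Step 33: x=[2.6237] v=[-0.8056]
Step 34: x=[2.5829] v=[-0.8167]
Step 35: x=[2.5416] v=[-0.8267]
Step 36: x=[2.4998] v=[-0.8356]
Step 37: x=[2.4576] v=[-0.8434]
Step 38: x=[2.4151] v=[-0.8501]
Step 39: x=[2.3723] v=[-0.8557]
Step 40: x=[2.3293] v=[-0.8602]
Step 41: x=[2.2861] v=[-0.8636]
Step 42: x=[2.2428] v=[-0.8658]
Step 43: x=[2.1995] v=[-0.8669]
Step 44: x=[2.1562] v=[-0.8669]
Step 45: x=[2.1129] v=[-0.8658]
Step 46: x=[2.0697] v=[-0.8635]
Step 47: x=[2.0267] v=[-0.8601]
v[0] did not become non-negative within 47 steps; using fallback time=2.3500

Answer: 2.3500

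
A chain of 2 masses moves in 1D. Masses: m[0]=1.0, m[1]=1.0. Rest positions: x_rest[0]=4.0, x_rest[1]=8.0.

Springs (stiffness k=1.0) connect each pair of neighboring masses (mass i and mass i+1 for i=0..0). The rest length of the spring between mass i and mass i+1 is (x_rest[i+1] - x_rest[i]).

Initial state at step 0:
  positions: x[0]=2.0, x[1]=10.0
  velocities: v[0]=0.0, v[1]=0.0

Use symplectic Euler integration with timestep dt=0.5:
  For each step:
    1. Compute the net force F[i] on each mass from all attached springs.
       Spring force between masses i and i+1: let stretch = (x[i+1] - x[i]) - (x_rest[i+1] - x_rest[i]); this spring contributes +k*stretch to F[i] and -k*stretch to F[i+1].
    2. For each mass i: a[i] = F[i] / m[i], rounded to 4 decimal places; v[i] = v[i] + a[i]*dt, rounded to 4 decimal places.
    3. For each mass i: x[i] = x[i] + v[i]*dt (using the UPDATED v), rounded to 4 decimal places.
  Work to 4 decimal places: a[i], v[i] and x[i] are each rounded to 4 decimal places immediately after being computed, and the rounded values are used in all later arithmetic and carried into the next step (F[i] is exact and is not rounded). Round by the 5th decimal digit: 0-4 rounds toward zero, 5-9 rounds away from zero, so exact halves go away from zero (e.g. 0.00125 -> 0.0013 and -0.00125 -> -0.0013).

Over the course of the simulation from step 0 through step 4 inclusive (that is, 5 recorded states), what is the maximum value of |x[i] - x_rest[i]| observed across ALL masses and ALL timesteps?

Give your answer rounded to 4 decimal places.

Answer: 2.1250

Derivation:
Step 0: x=[2.0000 10.0000] v=[0.0000 0.0000]
Step 1: x=[3.0000 9.0000] v=[2.0000 -2.0000]
Step 2: x=[4.5000 7.5000] v=[3.0000 -3.0000]
Step 3: x=[5.7500 6.2500] v=[2.5000 -2.5000]
Step 4: x=[6.1250 5.8750] v=[0.7500 -0.7500]
Max displacement = 2.1250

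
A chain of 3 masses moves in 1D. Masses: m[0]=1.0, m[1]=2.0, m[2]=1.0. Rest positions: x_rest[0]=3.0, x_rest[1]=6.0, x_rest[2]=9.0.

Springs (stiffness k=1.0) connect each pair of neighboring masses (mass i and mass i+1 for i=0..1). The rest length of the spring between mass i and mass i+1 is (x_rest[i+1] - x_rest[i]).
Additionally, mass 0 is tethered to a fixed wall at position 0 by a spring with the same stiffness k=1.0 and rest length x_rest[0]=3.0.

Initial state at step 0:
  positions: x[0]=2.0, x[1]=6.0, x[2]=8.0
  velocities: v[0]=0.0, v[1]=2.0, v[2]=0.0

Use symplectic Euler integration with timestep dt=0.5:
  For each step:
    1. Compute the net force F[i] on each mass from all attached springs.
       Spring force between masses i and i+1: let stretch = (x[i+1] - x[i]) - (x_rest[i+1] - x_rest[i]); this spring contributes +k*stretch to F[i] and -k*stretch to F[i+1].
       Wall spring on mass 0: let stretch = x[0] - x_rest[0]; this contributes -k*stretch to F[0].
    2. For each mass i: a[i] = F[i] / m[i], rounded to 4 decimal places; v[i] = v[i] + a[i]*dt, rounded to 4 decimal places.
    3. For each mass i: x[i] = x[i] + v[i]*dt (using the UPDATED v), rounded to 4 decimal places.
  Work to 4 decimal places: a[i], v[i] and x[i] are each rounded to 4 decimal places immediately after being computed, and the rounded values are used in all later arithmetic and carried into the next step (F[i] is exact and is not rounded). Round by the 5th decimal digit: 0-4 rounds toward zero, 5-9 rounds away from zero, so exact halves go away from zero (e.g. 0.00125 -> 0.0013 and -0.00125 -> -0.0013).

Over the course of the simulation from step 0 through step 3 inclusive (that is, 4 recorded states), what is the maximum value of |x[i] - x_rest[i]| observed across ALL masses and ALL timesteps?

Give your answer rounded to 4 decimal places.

Step 0: x=[2.0000 6.0000 8.0000] v=[0.0000 2.0000 0.0000]
Step 1: x=[2.5000 6.7500 8.2500] v=[1.0000 1.5000 0.5000]
Step 2: x=[3.4375 7.1563 8.8750] v=[1.8750 0.8125 1.2500]
Step 3: x=[4.4454 7.3126 9.8204] v=[2.0157 0.3125 1.8907]
Max displacement = 1.4454

Answer: 1.4454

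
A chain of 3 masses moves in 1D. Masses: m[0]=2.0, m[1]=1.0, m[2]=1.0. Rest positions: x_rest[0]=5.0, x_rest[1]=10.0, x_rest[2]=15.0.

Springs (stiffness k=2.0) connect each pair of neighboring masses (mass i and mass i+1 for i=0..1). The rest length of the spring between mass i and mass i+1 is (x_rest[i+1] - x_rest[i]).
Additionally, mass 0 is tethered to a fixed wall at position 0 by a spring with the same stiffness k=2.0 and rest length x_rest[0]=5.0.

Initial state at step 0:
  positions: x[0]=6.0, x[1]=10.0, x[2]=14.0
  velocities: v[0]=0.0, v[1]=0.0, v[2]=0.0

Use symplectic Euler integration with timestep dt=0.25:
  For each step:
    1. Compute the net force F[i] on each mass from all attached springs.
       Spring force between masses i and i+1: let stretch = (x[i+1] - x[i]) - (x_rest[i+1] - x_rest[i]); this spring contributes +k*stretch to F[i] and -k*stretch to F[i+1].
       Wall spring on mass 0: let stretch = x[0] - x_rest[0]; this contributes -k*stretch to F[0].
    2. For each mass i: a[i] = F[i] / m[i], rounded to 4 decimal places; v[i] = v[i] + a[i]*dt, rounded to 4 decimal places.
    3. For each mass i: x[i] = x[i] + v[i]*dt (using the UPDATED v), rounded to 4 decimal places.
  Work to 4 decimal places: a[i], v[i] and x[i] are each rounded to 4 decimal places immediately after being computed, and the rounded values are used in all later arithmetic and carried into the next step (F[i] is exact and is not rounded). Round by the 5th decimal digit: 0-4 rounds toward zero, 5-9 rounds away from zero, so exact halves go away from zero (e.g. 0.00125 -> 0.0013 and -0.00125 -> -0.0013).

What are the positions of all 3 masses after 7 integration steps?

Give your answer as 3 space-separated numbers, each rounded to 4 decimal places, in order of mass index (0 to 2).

Answer: 4.0970 10.0002 15.9032

Derivation:
Step 0: x=[6.0000 10.0000 14.0000] v=[0.0000 0.0000 0.0000]
Step 1: x=[5.8750 10.0000 14.1250] v=[-0.5000 0.0000 0.5000]
Step 2: x=[5.6406 10.0000 14.3594] v=[-0.9375 0.0000 0.9375]
Step 3: x=[5.3262 10.0000 14.6739] v=[-1.2578 0.0000 1.2578]
Step 4: x=[4.9710 10.0000 15.0291] v=[-1.4209 0.0001 1.4209]
Step 5: x=[4.6194 10.0001 15.3807] v=[-1.4064 0.0002 1.4064]
Step 6: x=[4.3154 10.0002 15.6847] v=[-1.2161 0.0002 1.2161]
Step 7: x=[4.0970 10.0002 15.9032] v=[-0.8738 0.0001 0.8739]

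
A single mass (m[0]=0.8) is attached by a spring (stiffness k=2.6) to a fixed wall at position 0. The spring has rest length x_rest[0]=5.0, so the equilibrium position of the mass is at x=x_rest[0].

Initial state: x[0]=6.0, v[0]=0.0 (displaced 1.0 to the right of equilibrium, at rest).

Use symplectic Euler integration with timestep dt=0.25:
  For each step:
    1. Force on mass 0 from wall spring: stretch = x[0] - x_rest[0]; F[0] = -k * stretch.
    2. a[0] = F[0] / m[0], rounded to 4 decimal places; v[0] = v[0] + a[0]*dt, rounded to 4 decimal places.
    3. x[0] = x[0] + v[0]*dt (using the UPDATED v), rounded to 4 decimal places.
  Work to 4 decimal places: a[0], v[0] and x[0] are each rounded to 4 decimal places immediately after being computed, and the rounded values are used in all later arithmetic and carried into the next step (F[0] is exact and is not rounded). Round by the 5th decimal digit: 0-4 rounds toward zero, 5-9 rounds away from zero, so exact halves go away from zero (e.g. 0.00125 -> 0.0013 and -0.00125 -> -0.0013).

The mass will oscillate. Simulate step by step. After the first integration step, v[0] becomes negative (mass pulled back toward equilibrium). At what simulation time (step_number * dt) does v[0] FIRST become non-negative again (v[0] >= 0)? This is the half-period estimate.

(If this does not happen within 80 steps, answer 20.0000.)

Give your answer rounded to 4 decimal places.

Step 0: x=[6.0000] v=[0.0000]
Step 1: x=[5.7969] v=[-0.8125]
Step 2: x=[5.4319] v=[-1.4600]
Step 3: x=[4.9792] v=[-1.8109]
Step 4: x=[4.5307] v=[-1.7940]
Step 5: x=[4.1775] v=[-1.4127]
Step 6: x=[3.9914] v=[-0.7444]
Step 7: x=[4.0102] v=[0.0751]
First v>=0 after going negative at step 7, time=1.7500

Answer: 1.7500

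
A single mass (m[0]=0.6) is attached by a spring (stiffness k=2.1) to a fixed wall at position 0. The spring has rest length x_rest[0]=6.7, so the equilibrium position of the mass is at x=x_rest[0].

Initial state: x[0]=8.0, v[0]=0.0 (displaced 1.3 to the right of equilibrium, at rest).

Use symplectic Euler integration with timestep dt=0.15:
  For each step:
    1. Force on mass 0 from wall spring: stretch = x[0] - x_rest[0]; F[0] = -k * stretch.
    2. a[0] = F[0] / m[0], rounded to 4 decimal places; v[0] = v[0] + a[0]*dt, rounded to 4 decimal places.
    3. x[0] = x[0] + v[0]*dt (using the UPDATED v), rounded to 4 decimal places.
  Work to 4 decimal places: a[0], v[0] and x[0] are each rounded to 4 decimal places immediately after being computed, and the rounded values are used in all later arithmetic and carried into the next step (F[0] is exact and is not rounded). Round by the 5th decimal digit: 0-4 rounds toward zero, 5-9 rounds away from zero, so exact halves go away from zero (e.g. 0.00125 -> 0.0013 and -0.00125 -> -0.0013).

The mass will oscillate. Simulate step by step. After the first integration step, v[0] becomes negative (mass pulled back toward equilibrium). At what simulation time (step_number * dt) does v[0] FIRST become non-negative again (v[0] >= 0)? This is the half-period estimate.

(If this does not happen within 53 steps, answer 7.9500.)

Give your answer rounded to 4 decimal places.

Step 0: x=[8.0000] v=[0.0000]
Step 1: x=[7.8976] v=[-0.6825]
Step 2: x=[7.7009] v=[-1.3112]
Step 3: x=[7.4254] v=[-1.8367]
Step 4: x=[7.0928] v=[-2.2175]
Step 5: x=[6.7292] v=[-2.4237]
Step 6: x=[6.3634] v=[-2.4390]
Step 7: x=[6.0241] v=[-2.2623]
Step 8: x=[5.7380] v=[-1.9074]
Step 9: x=[5.5276] v=[-1.4024]
Step 10: x=[5.4096] v=[-0.7869]
Step 11: x=[5.3932] v=[-0.1094]
Step 12: x=[5.4797] v=[0.5767]
First v>=0 after going negative at step 12, time=1.8000

Answer: 1.8000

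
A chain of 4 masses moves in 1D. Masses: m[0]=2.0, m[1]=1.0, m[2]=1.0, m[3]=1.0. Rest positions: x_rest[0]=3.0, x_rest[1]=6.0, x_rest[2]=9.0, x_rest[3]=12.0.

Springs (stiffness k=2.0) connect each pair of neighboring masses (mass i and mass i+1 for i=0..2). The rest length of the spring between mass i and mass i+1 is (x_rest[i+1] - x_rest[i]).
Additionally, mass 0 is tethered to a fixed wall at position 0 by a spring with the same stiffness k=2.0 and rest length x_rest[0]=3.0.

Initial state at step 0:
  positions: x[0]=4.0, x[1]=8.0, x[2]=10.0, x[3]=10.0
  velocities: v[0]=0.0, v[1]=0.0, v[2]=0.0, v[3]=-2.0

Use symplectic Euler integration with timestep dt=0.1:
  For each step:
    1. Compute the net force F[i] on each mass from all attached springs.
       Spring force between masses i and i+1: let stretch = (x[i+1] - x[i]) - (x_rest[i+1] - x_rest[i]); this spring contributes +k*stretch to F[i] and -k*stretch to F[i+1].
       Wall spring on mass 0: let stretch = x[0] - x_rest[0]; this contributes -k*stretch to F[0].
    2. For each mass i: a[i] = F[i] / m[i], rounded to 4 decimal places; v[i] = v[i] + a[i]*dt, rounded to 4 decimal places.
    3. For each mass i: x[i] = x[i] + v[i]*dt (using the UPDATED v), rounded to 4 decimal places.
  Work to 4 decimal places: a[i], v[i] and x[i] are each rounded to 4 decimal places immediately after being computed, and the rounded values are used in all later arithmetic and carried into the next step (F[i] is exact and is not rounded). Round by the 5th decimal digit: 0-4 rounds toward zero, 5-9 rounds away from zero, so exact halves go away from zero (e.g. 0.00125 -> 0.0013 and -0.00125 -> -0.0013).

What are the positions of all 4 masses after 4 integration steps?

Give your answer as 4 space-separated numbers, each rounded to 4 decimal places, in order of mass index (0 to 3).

Step 0: x=[4.0000 8.0000 10.0000 10.0000] v=[0.0000 0.0000 0.0000 -2.0000]
Step 1: x=[4.0000 7.9600 9.9600 9.8600] v=[0.0000 -0.4000 -0.4000 -1.4000]
Step 2: x=[3.9996 7.8808 9.8780 9.7820] v=[-0.0040 -0.7920 -0.8200 -0.7800]
Step 3: x=[3.9980 7.7639 9.7541 9.7659] v=[-0.0158 -1.1688 -1.2386 -0.1608]
Step 4: x=[3.9941 7.6115 9.5907 9.8096] v=[-0.0390 -1.5239 -1.6343 0.4368]

Answer: 3.9941 7.6115 9.5907 9.8096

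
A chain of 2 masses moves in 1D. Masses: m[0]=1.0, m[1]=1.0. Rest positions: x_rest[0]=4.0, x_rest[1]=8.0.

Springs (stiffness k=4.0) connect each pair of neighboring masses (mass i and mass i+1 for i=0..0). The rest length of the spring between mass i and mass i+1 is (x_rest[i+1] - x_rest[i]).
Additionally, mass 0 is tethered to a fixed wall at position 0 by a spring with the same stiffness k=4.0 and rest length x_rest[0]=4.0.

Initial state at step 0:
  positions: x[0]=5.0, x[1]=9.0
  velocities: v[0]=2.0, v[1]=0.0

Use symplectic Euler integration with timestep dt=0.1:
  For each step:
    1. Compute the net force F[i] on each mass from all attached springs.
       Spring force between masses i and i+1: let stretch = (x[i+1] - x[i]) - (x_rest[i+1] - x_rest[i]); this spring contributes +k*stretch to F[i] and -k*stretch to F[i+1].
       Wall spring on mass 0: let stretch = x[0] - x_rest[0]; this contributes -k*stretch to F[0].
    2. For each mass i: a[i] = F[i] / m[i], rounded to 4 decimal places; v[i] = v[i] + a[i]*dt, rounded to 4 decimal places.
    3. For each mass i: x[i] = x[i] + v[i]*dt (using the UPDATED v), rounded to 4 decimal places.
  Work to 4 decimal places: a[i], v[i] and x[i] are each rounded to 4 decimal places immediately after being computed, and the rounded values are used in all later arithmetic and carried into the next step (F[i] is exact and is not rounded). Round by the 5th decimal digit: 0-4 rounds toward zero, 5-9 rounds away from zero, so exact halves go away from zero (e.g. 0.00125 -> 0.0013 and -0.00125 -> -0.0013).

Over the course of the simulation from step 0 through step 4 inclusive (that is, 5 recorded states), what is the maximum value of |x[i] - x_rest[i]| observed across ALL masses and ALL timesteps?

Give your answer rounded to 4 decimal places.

Step 0: x=[5.0000 9.0000] v=[2.0000 0.0000]
Step 1: x=[5.1600 9.0000] v=[1.6000 0.0000]
Step 2: x=[5.2672 9.0064] v=[1.0720 0.0640]
Step 3: x=[5.3133 9.0232] v=[0.4608 0.1683]
Step 4: x=[5.2952 9.0516] v=[-0.1806 0.2843]
Max displacement = 1.3133

Answer: 1.3133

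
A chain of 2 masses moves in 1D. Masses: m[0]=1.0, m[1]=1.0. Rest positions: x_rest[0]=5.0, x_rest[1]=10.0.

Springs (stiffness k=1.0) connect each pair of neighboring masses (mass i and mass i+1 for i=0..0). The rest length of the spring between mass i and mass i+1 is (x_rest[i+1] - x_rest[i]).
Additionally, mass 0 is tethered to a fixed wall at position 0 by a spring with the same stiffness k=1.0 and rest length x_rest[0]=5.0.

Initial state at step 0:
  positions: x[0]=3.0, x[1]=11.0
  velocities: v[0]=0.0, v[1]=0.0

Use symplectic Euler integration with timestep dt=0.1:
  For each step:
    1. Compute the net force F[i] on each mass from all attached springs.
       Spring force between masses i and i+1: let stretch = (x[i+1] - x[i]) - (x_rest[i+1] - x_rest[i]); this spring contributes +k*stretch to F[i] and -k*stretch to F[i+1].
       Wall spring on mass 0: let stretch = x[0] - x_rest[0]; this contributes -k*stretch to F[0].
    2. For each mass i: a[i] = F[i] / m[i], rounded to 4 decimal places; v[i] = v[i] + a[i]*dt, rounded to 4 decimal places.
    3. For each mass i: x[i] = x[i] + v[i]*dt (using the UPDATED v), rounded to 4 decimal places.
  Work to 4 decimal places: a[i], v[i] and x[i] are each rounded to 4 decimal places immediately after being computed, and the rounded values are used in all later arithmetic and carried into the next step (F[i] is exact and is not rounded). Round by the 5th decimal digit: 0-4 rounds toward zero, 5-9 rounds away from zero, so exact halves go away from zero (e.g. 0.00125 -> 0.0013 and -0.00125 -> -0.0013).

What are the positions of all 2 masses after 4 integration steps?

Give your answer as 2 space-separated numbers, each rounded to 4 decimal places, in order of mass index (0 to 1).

Step 0: x=[3.0000 11.0000] v=[0.0000 0.0000]
Step 1: x=[3.0500 10.9700] v=[0.5000 -0.3000]
Step 2: x=[3.1487 10.9108] v=[0.9870 -0.5920]
Step 3: x=[3.2935 10.8240] v=[1.4483 -0.8682]
Step 4: x=[3.4807 10.7119] v=[1.8720 -1.1213]

Answer: 3.4807 10.7119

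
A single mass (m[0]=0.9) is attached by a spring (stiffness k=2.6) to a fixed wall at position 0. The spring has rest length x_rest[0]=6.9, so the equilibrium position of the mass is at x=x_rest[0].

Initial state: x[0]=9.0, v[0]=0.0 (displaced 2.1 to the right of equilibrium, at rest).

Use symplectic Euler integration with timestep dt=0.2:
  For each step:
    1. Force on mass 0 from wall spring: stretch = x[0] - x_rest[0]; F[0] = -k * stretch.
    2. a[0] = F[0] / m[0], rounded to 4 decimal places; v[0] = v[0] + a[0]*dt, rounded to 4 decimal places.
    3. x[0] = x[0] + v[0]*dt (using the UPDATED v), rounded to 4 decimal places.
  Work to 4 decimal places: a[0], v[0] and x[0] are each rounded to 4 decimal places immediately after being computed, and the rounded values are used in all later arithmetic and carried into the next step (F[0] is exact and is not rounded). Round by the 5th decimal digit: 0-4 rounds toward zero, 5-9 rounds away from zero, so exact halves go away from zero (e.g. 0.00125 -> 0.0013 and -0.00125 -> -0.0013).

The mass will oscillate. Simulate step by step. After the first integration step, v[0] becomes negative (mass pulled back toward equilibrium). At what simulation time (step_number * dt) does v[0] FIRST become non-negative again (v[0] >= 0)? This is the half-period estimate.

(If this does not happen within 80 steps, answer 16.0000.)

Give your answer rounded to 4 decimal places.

Step 0: x=[9.0000] v=[0.0000]
Step 1: x=[8.7573] v=[-1.2133]
Step 2: x=[8.3000] v=[-2.2864]
Step 3: x=[7.6809] v=[-3.0953]
Step 4: x=[6.9716] v=[-3.5465]
Step 5: x=[6.2540] v=[-3.5879]
Step 6: x=[5.6111] v=[-3.2147]
Step 7: x=[5.1171] v=[-2.4700]
Step 8: x=[4.8291] v=[-1.4399]
Step 9: x=[4.7804] v=[-0.2434]
Step 10: x=[4.9767] v=[0.9813]
First v>=0 after going negative at step 10, time=2.0000

Answer: 2.0000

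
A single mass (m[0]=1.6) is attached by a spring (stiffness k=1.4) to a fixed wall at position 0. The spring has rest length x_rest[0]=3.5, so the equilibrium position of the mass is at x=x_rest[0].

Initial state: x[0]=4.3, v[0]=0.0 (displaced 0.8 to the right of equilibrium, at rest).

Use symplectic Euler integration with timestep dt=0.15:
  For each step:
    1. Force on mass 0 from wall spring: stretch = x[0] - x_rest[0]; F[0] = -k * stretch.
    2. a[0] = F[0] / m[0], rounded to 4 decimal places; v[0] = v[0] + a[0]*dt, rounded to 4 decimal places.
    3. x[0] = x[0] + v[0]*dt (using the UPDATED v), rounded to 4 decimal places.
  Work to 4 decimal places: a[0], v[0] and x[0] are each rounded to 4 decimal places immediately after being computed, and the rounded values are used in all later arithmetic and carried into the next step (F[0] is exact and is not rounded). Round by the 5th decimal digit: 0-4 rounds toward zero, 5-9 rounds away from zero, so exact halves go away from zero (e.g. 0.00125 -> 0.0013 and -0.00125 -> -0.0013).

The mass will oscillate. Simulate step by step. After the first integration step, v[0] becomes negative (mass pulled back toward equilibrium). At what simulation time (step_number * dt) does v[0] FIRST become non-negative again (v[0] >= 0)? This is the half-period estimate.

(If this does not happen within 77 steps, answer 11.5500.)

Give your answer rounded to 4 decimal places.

Step 0: x=[4.3000] v=[0.0000]
Step 1: x=[4.2843] v=[-0.1050]
Step 2: x=[4.2531] v=[-0.2079]
Step 3: x=[4.2071] v=[-0.3068]
Step 4: x=[4.1472] v=[-0.3996]
Step 5: x=[4.0745] v=[-0.4845]
Step 6: x=[3.9905] v=[-0.5599]
Step 7: x=[3.8969] v=[-0.6243]
Step 8: x=[3.7954] v=[-0.6764]
Step 9: x=[3.6881] v=[-0.7152]
Step 10: x=[3.5771] v=[-0.7399]
Step 11: x=[3.4646] v=[-0.7500]
Step 12: x=[3.3528] v=[-0.7454]
Step 13: x=[3.2439] v=[-0.7261]
Step 14: x=[3.1400] v=[-0.6925]
Step 15: x=[3.0432] v=[-0.6453]
Step 16: x=[2.9554] v=[-0.5853]
Step 17: x=[2.8783] v=[-0.5138]
Step 18: x=[2.8135] v=[-0.4322]
Step 19: x=[2.7622] v=[-0.3421]
Step 20: x=[2.7254] v=[-0.2453]
Step 21: x=[2.7039] v=[-0.1436]
Step 22: x=[2.6980] v=[-0.0391]
Step 23: x=[2.7079] v=[0.0662]
First v>=0 after going negative at step 23, time=3.4500

Answer: 3.4500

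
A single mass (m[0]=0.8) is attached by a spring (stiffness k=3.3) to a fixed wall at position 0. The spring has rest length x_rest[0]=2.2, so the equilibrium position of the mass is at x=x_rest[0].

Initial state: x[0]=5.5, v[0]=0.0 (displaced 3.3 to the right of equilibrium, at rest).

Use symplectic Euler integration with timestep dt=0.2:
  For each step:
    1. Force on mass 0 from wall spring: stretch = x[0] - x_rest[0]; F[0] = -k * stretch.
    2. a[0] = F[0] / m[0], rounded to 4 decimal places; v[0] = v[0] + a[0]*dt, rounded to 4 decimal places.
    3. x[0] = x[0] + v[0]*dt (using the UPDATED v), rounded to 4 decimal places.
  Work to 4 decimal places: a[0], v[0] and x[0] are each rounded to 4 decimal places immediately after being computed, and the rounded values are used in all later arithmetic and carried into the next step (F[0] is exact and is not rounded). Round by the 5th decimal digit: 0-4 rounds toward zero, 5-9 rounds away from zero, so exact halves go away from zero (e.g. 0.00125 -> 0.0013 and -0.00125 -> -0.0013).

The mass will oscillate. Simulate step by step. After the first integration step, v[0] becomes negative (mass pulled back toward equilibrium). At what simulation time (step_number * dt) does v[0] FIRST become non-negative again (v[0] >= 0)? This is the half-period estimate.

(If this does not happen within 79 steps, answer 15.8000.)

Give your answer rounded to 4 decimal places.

Step 0: x=[5.5000] v=[0.0000]
Step 1: x=[4.9555] v=[-2.7225]
Step 2: x=[3.9563] v=[-4.9958]
Step 3: x=[2.6674] v=[-6.4447]
Step 4: x=[1.3013] v=[-6.8303]
Step 5: x=[0.0835] v=[-6.0889]
Step 6: x=[-0.7851] v=[-4.3428]
Step 7: x=[-1.1611] v=[-1.8801]
Step 8: x=[-0.9825] v=[0.8928]
First v>=0 after going negative at step 8, time=1.6000

Answer: 1.6000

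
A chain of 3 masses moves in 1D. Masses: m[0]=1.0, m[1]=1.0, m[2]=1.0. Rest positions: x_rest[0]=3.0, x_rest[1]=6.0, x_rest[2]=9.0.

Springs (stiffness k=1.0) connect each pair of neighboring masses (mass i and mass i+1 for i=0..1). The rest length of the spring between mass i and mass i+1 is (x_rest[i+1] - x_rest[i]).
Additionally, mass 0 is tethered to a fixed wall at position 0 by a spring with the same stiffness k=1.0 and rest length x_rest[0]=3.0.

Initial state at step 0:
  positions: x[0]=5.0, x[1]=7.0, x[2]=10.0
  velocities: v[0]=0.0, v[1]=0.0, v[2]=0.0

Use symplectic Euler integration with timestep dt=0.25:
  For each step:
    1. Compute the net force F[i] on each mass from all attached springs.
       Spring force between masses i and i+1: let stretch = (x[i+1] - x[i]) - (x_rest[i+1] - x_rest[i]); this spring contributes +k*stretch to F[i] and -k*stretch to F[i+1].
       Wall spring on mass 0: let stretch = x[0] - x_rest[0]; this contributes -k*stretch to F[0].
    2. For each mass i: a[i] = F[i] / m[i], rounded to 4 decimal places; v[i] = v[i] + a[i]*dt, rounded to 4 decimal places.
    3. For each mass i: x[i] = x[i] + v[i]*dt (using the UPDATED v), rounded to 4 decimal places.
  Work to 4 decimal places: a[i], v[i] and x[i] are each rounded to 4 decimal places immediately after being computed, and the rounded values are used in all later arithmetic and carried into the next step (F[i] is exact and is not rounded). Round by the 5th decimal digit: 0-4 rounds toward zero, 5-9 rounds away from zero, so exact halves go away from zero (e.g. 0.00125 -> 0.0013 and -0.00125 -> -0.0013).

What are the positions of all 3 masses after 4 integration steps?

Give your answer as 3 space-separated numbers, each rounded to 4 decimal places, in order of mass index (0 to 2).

Step 0: x=[5.0000 7.0000 10.0000] v=[0.0000 0.0000 0.0000]
Step 1: x=[4.8125 7.0625 10.0000] v=[-0.7500 0.2500 0.0000]
Step 2: x=[4.4649 7.1680 10.0039] v=[-1.3906 0.4219 0.0156]
Step 3: x=[4.0071 7.2818 10.0181] v=[-1.8311 0.4551 0.0566]
Step 4: x=[3.5036 7.3619 10.0487] v=[-2.0142 0.3205 0.1225]

Answer: 3.5036 7.3619 10.0487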